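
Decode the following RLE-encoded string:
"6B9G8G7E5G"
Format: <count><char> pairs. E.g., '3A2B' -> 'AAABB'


Expanding each <count><char> pair:
  6B -> 'BBBBBB'
  9G -> 'GGGGGGGGG'
  8G -> 'GGGGGGGG'
  7E -> 'EEEEEEE'
  5G -> 'GGGGG'

Decoded = BBBBBBGGGGGGGGGGGGGGGGGEEEEEEEGGGGG


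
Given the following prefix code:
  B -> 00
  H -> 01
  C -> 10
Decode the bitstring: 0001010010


Decoding step by step:
Bits 00 -> B
Bits 01 -> H
Bits 01 -> H
Bits 00 -> B
Bits 10 -> C


Decoded message: BHHBC


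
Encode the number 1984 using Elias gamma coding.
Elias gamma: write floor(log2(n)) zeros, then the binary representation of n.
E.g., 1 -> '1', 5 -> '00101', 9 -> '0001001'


num_bits = floor(log2(1984)) + 1 = 11
leading_zeros = num_bits - 1 = 10
binary(1984) = 11111000000

Elias gamma(1984) = '0000000000' + '11111000000' = 000000000011111000000 (21 bits)


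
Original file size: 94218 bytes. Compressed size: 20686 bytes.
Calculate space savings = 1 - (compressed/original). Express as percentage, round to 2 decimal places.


ratio = compressed/original = 20686/94218 = 0.219555
savings = 1 - ratio = 1 - 0.219555 = 0.780445
as a percentage: 0.780445 * 100 = 78.04%

Space savings = 1 - 20686/94218 = 78.04%


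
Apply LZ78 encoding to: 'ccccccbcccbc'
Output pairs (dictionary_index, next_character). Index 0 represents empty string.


LZ78 encoding steps:
Dictionary: {0: ''}
Step 1: w='' (idx 0), next='c' -> output (0, 'c'), add 'c' as idx 1
Step 2: w='c' (idx 1), next='c' -> output (1, 'c'), add 'cc' as idx 2
Step 3: w='cc' (idx 2), next='c' -> output (2, 'c'), add 'ccc' as idx 3
Step 4: w='' (idx 0), next='b' -> output (0, 'b'), add 'b' as idx 4
Step 5: w='ccc' (idx 3), next='b' -> output (3, 'b'), add 'cccb' as idx 5
Step 6: w='c' (idx 1), end of input -> output (1, '')


Encoded: [(0, 'c'), (1, 'c'), (2, 'c'), (0, 'b'), (3, 'b'), (1, '')]


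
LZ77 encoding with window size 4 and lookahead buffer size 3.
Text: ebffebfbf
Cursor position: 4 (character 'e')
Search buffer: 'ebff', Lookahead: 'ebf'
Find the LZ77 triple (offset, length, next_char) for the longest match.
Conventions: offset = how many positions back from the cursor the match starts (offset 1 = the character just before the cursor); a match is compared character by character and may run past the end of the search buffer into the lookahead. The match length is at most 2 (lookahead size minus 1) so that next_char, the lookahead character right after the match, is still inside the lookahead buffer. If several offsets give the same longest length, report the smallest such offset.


Try each offset into the search buffer:
  offset=1 (pos 3, char 'f'): match length 0
  offset=2 (pos 2, char 'f'): match length 0
  offset=3 (pos 1, char 'b'): match length 0
  offset=4 (pos 0, char 'e'): match length 2
Longest match has length 2 at offset 4.
next_char = character at position 4 + 2 = 6 -> 'f'

Best match: offset=4, length=2 (matching 'eb' starting at position 0)
LZ77 triple: (4, 2, 'f')


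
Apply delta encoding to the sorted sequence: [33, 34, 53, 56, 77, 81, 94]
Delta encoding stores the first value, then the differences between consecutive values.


First value: 33
Deltas:
  34 - 33 = 1
  53 - 34 = 19
  56 - 53 = 3
  77 - 56 = 21
  81 - 77 = 4
  94 - 81 = 13


Delta encoded: [33, 1, 19, 3, 21, 4, 13]


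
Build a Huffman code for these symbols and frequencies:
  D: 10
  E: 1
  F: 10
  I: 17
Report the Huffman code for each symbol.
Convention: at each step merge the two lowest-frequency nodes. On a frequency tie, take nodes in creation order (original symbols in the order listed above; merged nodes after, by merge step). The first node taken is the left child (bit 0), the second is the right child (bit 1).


Huffman tree construction:
Step 1: Merge E(1) + D(10) = 11
Step 2: Merge F(10) + (E+D)(11) = 21
Step 3: Merge I(17) + (F+(E+D))(21) = 38
Read each symbol's code off the tree from the root (left child = 0, right child = 1).

Codes:
  D: 111 (length 3)
  E: 110 (length 3)
  F: 10 (length 2)
  I: 0 (length 1)
Average code length: 70/38 = 1.8421 bits/symbol


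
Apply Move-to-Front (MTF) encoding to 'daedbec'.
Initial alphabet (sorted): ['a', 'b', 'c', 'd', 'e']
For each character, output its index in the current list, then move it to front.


MTF encoding:
'd': index 3 in ['a', 'b', 'c', 'd', 'e'] -> ['d', 'a', 'b', 'c', 'e']
'a': index 1 in ['d', 'a', 'b', 'c', 'e'] -> ['a', 'd', 'b', 'c', 'e']
'e': index 4 in ['a', 'd', 'b', 'c', 'e'] -> ['e', 'a', 'd', 'b', 'c']
'd': index 2 in ['e', 'a', 'd', 'b', 'c'] -> ['d', 'e', 'a', 'b', 'c']
'b': index 3 in ['d', 'e', 'a', 'b', 'c'] -> ['b', 'd', 'e', 'a', 'c']
'e': index 2 in ['b', 'd', 'e', 'a', 'c'] -> ['e', 'b', 'd', 'a', 'c']
'c': index 4 in ['e', 'b', 'd', 'a', 'c'] -> ['c', 'e', 'b', 'd', 'a']


Output: [3, 1, 4, 2, 3, 2, 4]


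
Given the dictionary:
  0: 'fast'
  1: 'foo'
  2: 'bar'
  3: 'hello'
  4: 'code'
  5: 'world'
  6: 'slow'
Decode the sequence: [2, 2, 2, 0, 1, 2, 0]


Look up each index in the dictionary:
  2 -> 'bar'
  2 -> 'bar'
  2 -> 'bar'
  0 -> 'fast'
  1 -> 'foo'
  2 -> 'bar'
  0 -> 'fast'

Decoded: "bar bar bar fast foo bar fast"


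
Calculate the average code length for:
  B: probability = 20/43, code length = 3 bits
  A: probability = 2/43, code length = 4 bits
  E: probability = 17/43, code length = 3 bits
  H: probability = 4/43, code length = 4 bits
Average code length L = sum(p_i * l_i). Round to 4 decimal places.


Weighted contributions p_i * l_i:
  B: (20/43) * 3 = 60/43
  A: (2/43) * 4 = 8/43
  E: (17/43) * 3 = 51/43
  H: (4/43) * 4 = 16/43
Sum = (60 + 8 + 51 + 16)/43 = 135/43

L = 135/43 = 3.1395 bits/symbol


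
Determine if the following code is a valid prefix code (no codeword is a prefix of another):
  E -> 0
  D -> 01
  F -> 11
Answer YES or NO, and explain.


Checking each pair (does one codeword prefix another?):
  E='0' vs D='01': prefix -- VIOLATION

NO -- this is NOT a valid prefix code. E (0) is a prefix of D (01).


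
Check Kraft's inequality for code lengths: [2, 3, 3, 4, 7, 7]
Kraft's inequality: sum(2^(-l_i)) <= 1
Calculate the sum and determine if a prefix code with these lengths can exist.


Sum = 2^(-2) + 2^(-3) + 2^(-3) + 2^(-4) + 2^(-7) + 2^(-7)
    = 0.25 + 0.125 + 0.125 + 0.0625 + 0.0078125 + 0.0078125
    = 74/128 = 0.578125
Since 0.578125 <= 1, Kraft's inequality IS satisfied.
A prefix code with these lengths CAN exist.

Kraft sum = 0.578125. Satisfied.


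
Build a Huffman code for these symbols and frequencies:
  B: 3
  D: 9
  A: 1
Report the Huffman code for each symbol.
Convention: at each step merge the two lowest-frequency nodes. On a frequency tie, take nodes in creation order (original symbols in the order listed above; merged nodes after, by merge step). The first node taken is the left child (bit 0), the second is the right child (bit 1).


Huffman tree construction:
Step 1: Merge A(1) + B(3) = 4
Step 2: Merge (A+B)(4) + D(9) = 13
Read each symbol's code off the tree from the root (left child = 0, right child = 1).

Codes:
  B: 01 (length 2)
  D: 1 (length 1)
  A: 00 (length 2)
Average code length: 17/13 = 1.3077 bits/symbol


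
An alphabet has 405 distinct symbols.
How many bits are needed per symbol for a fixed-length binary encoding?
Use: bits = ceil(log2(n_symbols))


log2(405) = 8.6618
Bracket: 2^8 = 256 < 405 <= 2^9 = 512
So ceil(log2(405)) = 9

bits = ceil(log2(405)) = ceil(8.6618) = 9 bits


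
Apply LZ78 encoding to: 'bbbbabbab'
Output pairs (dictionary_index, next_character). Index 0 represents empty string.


LZ78 encoding steps:
Dictionary: {0: ''}
Step 1: w='' (idx 0), next='b' -> output (0, 'b'), add 'b' as idx 1
Step 2: w='b' (idx 1), next='b' -> output (1, 'b'), add 'bb' as idx 2
Step 3: w='b' (idx 1), next='a' -> output (1, 'a'), add 'ba' as idx 3
Step 4: w='bb' (idx 2), next='a' -> output (2, 'a'), add 'bba' as idx 4
Step 5: w='b' (idx 1), end of input -> output (1, '')


Encoded: [(0, 'b'), (1, 'b'), (1, 'a'), (2, 'a'), (1, '')]


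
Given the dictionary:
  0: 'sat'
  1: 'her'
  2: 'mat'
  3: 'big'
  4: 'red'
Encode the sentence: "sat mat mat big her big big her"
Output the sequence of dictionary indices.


Look up each word in the dictionary:
  'sat' -> 0
  'mat' -> 2
  'mat' -> 2
  'big' -> 3
  'her' -> 1
  'big' -> 3
  'big' -> 3
  'her' -> 1

Encoded: [0, 2, 2, 3, 1, 3, 3, 1]


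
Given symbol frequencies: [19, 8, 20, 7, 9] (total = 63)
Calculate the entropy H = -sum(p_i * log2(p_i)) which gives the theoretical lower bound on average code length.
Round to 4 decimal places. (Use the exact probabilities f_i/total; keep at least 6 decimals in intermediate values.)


Per-symbol terms -p_i * log2(p_i) with p_i = f_i/63:
  p = 19/63 = 0.301587: log2(p) = -1.729352, -p*log2(p) = 0.521551
  p = 8/63 = 0.126984: log2(p) = -2.977280, -p*log2(p) = 0.378067
  p = 20/63 = 0.317460: log2(p) = -1.655352, -p*log2(p) = 0.525509
  p = 7/63 = 0.111111: log2(p) = -3.169925, -p*log2(p) = 0.352214
  p = 9/63 = 0.142857: log2(p) = -2.807355, -p*log2(p) = 0.401051
H = 0.521551 + 0.378067 + 0.525509 + 0.352214 + 0.401051 = 2.178392

H = 2.1784 bits/symbol


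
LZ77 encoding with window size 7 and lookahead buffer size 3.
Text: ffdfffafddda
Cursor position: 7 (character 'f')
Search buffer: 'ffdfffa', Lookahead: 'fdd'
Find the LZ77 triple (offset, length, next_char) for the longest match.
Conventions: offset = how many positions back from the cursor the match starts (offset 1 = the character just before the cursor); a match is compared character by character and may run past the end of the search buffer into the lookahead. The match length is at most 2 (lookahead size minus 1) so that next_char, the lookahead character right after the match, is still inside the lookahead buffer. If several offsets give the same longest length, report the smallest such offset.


Try each offset into the search buffer:
  offset=1 (pos 6, char 'a'): match length 0
  offset=2 (pos 5, char 'f'): match length 1
  offset=3 (pos 4, char 'f'): match length 1
  offset=4 (pos 3, char 'f'): match length 1
  offset=5 (pos 2, char 'd'): match length 0
  offset=6 (pos 1, char 'f'): match length 2
  offset=7 (pos 0, char 'f'): match length 1
Longest match has length 2 at offset 6.
next_char = character at position 7 + 2 = 9 -> 'd'

Best match: offset=6, length=2 (matching 'fd' starting at position 1)
LZ77 triple: (6, 2, 'd')


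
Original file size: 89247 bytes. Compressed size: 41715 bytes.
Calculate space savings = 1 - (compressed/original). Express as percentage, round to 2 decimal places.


ratio = compressed/original = 41715/89247 = 0.467411
savings = 1 - ratio = 1 - 0.467411 = 0.532589
as a percentage: 0.532589 * 100 = 53.26%

Space savings = 1 - 41715/89247 = 53.26%


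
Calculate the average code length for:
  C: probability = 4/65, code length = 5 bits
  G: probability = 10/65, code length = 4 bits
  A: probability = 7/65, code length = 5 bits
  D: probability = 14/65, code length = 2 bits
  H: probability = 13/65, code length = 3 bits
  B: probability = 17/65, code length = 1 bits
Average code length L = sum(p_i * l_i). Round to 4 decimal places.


Weighted contributions p_i * l_i:
  C: (4/65) * 5 = 20/65
  G: (10/65) * 4 = 40/65
  A: (7/65) * 5 = 35/65
  D: (14/65) * 2 = 28/65
  H: (13/65) * 3 = 39/65
  B: (17/65) * 1 = 17/65
Sum = (20 + 40 + 35 + 28 + 39 + 17)/65 = 179/65

L = 179/65 = 2.7538 bits/symbol


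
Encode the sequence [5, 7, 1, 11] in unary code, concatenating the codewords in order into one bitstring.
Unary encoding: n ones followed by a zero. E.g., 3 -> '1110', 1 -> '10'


Encode each number as n ones followed by a terminating 0:
  5 -> 111110 (6 bits)
  7 -> 11111110 (8 bits)
  1 -> 10 (2 bits)
  11 -> 111111111110 (12 bits)
Total length = 6 + 8 + 2 + 12 = 28 bits.

Unary([5, 7, 1, 11]) = 1111101111111010111111111110 (28 bits)


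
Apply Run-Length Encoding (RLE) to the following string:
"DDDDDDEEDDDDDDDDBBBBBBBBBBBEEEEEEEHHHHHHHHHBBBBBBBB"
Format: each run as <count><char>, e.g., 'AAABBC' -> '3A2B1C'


Scanning runs left to right:
  i=0: run of 'D' x 6 -> '6D'
  i=6: run of 'E' x 2 -> '2E'
  i=8: run of 'D' x 8 -> '8D'
  i=16: run of 'B' x 11 -> '11B'
  i=27: run of 'E' x 7 -> '7E'
  i=34: run of 'H' x 9 -> '9H'
  i=43: run of 'B' x 8 -> '8B'

RLE = 6D2E8D11B7E9H8B


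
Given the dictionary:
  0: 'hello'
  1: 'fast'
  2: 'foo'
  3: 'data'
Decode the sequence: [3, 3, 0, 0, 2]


Look up each index in the dictionary:
  3 -> 'data'
  3 -> 'data'
  0 -> 'hello'
  0 -> 'hello'
  2 -> 'foo'

Decoded: "data data hello hello foo"


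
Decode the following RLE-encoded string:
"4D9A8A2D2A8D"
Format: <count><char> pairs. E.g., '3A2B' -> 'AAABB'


Expanding each <count><char> pair:
  4D -> 'DDDD'
  9A -> 'AAAAAAAAA'
  8A -> 'AAAAAAAA'
  2D -> 'DD'
  2A -> 'AA'
  8D -> 'DDDDDDDD'

Decoded = DDDDAAAAAAAAAAAAAAAAADDAADDDDDDDD


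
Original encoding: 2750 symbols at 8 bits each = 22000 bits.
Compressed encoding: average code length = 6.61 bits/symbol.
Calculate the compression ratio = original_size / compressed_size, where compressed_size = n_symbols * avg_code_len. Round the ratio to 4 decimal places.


original_size = n_symbols * orig_bits = 2750 * 8 = 22000 bits
compressed_size = n_symbols * avg_code_len = 2750 * 6.61 = 18177.5 bits
ratio = original_size / compressed_size = 22000 / 18177.5 = 1.2103

Compression ratio = 1.2103


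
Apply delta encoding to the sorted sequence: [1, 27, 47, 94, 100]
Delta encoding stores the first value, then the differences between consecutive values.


First value: 1
Deltas:
  27 - 1 = 26
  47 - 27 = 20
  94 - 47 = 47
  100 - 94 = 6


Delta encoded: [1, 26, 20, 47, 6]


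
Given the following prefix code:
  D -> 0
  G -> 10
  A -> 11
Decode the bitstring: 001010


Decoding step by step:
Bits 0 -> D
Bits 0 -> D
Bits 10 -> G
Bits 10 -> G


Decoded message: DDGG


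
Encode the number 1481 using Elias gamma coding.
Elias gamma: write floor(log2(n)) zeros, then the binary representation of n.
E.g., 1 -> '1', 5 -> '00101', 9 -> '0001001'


num_bits = floor(log2(1481)) + 1 = 11
leading_zeros = num_bits - 1 = 10
binary(1481) = 10111001001

Elias gamma(1481) = '0000000000' + '10111001001' = 000000000010111001001 (21 bits)


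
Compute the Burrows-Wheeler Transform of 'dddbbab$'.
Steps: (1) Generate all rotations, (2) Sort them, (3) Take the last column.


Rotations (sorted):
  0: $dddbbab -> last char: b
  1: ab$dddbb -> last char: b
  2: b$dddbba -> last char: a
  3: bab$dddb -> last char: b
  4: bbab$ddd -> last char: d
  5: dbbab$dd -> last char: d
  6: ddbbab$d -> last char: d
  7: dddbbab$ -> last char: $


BWT = bbabddd$


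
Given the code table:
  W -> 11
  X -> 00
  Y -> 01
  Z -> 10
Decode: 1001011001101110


Decoding:
10 -> Z
01 -> Y
01 -> Y
10 -> Z
01 -> Y
10 -> Z
11 -> W
10 -> Z


Result: ZYYZYZWZ


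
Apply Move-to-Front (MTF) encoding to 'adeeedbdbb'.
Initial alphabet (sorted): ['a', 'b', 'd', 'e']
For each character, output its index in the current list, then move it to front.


MTF encoding:
'a': index 0 in ['a', 'b', 'd', 'e'] -> ['a', 'b', 'd', 'e']
'd': index 2 in ['a', 'b', 'd', 'e'] -> ['d', 'a', 'b', 'e']
'e': index 3 in ['d', 'a', 'b', 'e'] -> ['e', 'd', 'a', 'b']
'e': index 0 in ['e', 'd', 'a', 'b'] -> ['e', 'd', 'a', 'b']
'e': index 0 in ['e', 'd', 'a', 'b'] -> ['e', 'd', 'a', 'b']
'd': index 1 in ['e', 'd', 'a', 'b'] -> ['d', 'e', 'a', 'b']
'b': index 3 in ['d', 'e', 'a', 'b'] -> ['b', 'd', 'e', 'a']
'd': index 1 in ['b', 'd', 'e', 'a'] -> ['d', 'b', 'e', 'a']
'b': index 1 in ['d', 'b', 'e', 'a'] -> ['b', 'd', 'e', 'a']
'b': index 0 in ['b', 'd', 'e', 'a'] -> ['b', 'd', 'e', 'a']


Output: [0, 2, 3, 0, 0, 1, 3, 1, 1, 0]


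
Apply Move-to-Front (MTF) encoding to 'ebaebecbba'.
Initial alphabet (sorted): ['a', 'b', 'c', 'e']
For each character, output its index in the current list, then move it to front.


MTF encoding:
'e': index 3 in ['a', 'b', 'c', 'e'] -> ['e', 'a', 'b', 'c']
'b': index 2 in ['e', 'a', 'b', 'c'] -> ['b', 'e', 'a', 'c']
'a': index 2 in ['b', 'e', 'a', 'c'] -> ['a', 'b', 'e', 'c']
'e': index 2 in ['a', 'b', 'e', 'c'] -> ['e', 'a', 'b', 'c']
'b': index 2 in ['e', 'a', 'b', 'c'] -> ['b', 'e', 'a', 'c']
'e': index 1 in ['b', 'e', 'a', 'c'] -> ['e', 'b', 'a', 'c']
'c': index 3 in ['e', 'b', 'a', 'c'] -> ['c', 'e', 'b', 'a']
'b': index 2 in ['c', 'e', 'b', 'a'] -> ['b', 'c', 'e', 'a']
'b': index 0 in ['b', 'c', 'e', 'a'] -> ['b', 'c', 'e', 'a']
'a': index 3 in ['b', 'c', 'e', 'a'] -> ['a', 'b', 'c', 'e']


Output: [3, 2, 2, 2, 2, 1, 3, 2, 0, 3]


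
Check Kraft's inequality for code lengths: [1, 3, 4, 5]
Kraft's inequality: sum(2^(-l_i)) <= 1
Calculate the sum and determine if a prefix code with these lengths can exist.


Sum = 2^(-1) + 2^(-3) + 2^(-4) + 2^(-5)
    = 0.5 + 0.125 + 0.0625 + 0.03125
    = 23/32 = 0.71875
Since 0.71875 <= 1, Kraft's inequality IS satisfied.
A prefix code with these lengths CAN exist.

Kraft sum = 0.71875. Satisfied.


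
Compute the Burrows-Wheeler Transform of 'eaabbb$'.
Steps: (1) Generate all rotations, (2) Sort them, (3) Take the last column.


Rotations (sorted):
  0: $eaabbb -> last char: b
  1: aabbb$e -> last char: e
  2: abbb$ea -> last char: a
  3: b$eaabb -> last char: b
  4: bb$eaab -> last char: b
  5: bbb$eaa -> last char: a
  6: eaabbb$ -> last char: $


BWT = beabba$


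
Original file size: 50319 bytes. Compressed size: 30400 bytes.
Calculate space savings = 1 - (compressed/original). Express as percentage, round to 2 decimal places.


ratio = compressed/original = 30400/50319 = 0.604146
savings = 1 - ratio = 1 - 0.604146 = 0.395854
as a percentage: 0.395854 * 100 = 39.59%

Space savings = 1 - 30400/50319 = 39.59%


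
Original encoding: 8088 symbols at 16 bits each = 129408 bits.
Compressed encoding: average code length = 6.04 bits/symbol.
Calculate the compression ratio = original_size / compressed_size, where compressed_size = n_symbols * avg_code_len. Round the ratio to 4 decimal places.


original_size = n_symbols * orig_bits = 8088 * 16 = 129408 bits
compressed_size = n_symbols * avg_code_len = 8088 * 6.04 = 48851.52 bits
ratio = original_size / compressed_size = 129408 / 48851.52 = 2.649

Compression ratio = 2.649


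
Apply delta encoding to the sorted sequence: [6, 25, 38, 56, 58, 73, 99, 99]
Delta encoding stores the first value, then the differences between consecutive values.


First value: 6
Deltas:
  25 - 6 = 19
  38 - 25 = 13
  56 - 38 = 18
  58 - 56 = 2
  73 - 58 = 15
  99 - 73 = 26
  99 - 99 = 0


Delta encoded: [6, 19, 13, 18, 2, 15, 26, 0]


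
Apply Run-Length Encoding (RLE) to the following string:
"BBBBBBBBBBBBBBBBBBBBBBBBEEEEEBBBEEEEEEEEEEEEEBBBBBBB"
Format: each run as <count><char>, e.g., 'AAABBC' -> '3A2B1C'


Scanning runs left to right:
  i=0: run of 'B' x 24 -> '24B'
  i=24: run of 'E' x 5 -> '5E'
  i=29: run of 'B' x 3 -> '3B'
  i=32: run of 'E' x 13 -> '13E'
  i=45: run of 'B' x 7 -> '7B'

RLE = 24B5E3B13E7B


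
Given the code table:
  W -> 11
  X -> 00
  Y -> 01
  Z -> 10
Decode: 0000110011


Decoding:
00 -> X
00 -> X
11 -> W
00 -> X
11 -> W


Result: XXWXW


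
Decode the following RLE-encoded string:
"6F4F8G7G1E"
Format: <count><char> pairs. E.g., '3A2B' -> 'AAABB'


Expanding each <count><char> pair:
  6F -> 'FFFFFF'
  4F -> 'FFFF'
  8G -> 'GGGGGGGG'
  7G -> 'GGGGGGG'
  1E -> 'E'

Decoded = FFFFFFFFFFGGGGGGGGGGGGGGGE


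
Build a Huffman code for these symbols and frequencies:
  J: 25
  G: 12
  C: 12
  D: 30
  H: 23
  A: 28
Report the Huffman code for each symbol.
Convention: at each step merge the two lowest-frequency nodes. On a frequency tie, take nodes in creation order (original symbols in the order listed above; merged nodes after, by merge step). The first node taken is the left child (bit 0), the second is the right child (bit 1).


Huffman tree construction:
Step 1: Merge G(12) + C(12) = 24
Step 2: Merge H(23) + (G+C)(24) = 47
Step 3: Merge J(25) + A(28) = 53
Step 4: Merge D(30) + (H+(G+C))(47) = 77
Step 5: Merge (J+A)(53) + (D+(H+(G+C)))(77) = 130
Read each symbol's code off the tree from the root (left child = 0, right child = 1).

Codes:
  J: 00 (length 2)
  G: 1110 (length 4)
  C: 1111 (length 4)
  D: 10 (length 2)
  H: 110 (length 3)
  A: 01 (length 2)
Average code length: 331/130 = 2.5462 bits/symbol


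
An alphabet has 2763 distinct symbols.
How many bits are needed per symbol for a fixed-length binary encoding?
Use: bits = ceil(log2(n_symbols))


log2(2763) = 11.432
Bracket: 2^11 = 2048 < 2763 <= 2^12 = 4096
So ceil(log2(2763)) = 12

bits = ceil(log2(2763)) = ceil(11.432) = 12 bits


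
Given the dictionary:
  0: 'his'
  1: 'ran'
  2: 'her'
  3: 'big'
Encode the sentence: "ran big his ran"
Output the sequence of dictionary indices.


Look up each word in the dictionary:
  'ran' -> 1
  'big' -> 3
  'his' -> 0
  'ran' -> 1

Encoded: [1, 3, 0, 1]


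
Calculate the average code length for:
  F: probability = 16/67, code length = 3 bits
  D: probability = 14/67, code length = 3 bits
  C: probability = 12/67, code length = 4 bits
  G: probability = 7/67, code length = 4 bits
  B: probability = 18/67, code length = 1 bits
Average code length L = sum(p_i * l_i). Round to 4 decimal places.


Weighted contributions p_i * l_i:
  F: (16/67) * 3 = 48/67
  D: (14/67) * 3 = 42/67
  C: (12/67) * 4 = 48/67
  G: (7/67) * 4 = 28/67
  B: (18/67) * 1 = 18/67
Sum = (48 + 42 + 48 + 28 + 18)/67 = 184/67

L = 184/67 = 2.7463 bits/symbol


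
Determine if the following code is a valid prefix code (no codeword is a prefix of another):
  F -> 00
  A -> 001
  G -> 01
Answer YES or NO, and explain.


Checking each pair (does one codeword prefix another?):
  F='00' vs A='001': prefix -- VIOLATION

NO -- this is NOT a valid prefix code. F (00) is a prefix of A (001).


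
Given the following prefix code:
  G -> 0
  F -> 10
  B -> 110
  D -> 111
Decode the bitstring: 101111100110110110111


Decoding step by step:
Bits 10 -> F
Bits 111 -> D
Bits 110 -> B
Bits 0 -> G
Bits 110 -> B
Bits 110 -> B
Bits 110 -> B
Bits 111 -> D


Decoded message: FDBGBBBD


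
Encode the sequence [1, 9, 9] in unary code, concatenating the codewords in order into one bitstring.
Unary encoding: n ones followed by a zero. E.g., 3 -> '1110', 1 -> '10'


Encode each number as n ones followed by a terminating 0:
  1 -> 10 (2 bits)
  9 -> 1111111110 (10 bits)
  9 -> 1111111110 (10 bits)
Total length = 2 + 10 + 10 = 22 bits.

Unary([1, 9, 9]) = 1011111111101111111110 (22 bits)


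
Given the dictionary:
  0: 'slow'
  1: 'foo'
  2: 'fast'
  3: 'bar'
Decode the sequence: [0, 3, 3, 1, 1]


Look up each index in the dictionary:
  0 -> 'slow'
  3 -> 'bar'
  3 -> 'bar'
  1 -> 'foo'
  1 -> 'foo'

Decoded: "slow bar bar foo foo"


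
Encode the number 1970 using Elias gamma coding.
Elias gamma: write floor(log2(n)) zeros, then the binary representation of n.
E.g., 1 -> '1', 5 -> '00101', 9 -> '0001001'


num_bits = floor(log2(1970)) + 1 = 11
leading_zeros = num_bits - 1 = 10
binary(1970) = 11110110010

Elias gamma(1970) = '0000000000' + '11110110010' = 000000000011110110010 (21 bits)


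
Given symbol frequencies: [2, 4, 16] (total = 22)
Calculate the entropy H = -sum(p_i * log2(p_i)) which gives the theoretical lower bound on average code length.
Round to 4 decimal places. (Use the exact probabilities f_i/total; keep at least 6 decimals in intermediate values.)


Per-symbol terms -p_i * log2(p_i) with p_i = f_i/22:
  p = 2/22 = 0.090909: log2(p) = -3.459432, -p*log2(p) = 0.314494
  p = 4/22 = 0.181818: log2(p) = -2.459432, -p*log2(p) = 0.447169
  p = 16/22 = 0.727273: log2(p) = -0.459432, -p*log2(p) = 0.334132
H = 0.314494 + 0.447169 + 0.334132 = 1.095795

H = 1.0958 bits/symbol


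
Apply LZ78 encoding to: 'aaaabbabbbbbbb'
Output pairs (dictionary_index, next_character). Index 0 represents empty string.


LZ78 encoding steps:
Dictionary: {0: ''}
Step 1: w='' (idx 0), next='a' -> output (0, 'a'), add 'a' as idx 1
Step 2: w='a' (idx 1), next='a' -> output (1, 'a'), add 'aa' as idx 2
Step 3: w='a' (idx 1), next='b' -> output (1, 'b'), add 'ab' as idx 3
Step 4: w='' (idx 0), next='b' -> output (0, 'b'), add 'b' as idx 4
Step 5: w='ab' (idx 3), next='b' -> output (3, 'b'), add 'abb' as idx 5
Step 6: w='b' (idx 4), next='b' -> output (4, 'b'), add 'bb' as idx 6
Step 7: w='bb' (idx 6), next='b' -> output (6, 'b'), add 'bbb' as idx 7


Encoded: [(0, 'a'), (1, 'a'), (1, 'b'), (0, 'b'), (3, 'b'), (4, 'b'), (6, 'b')]


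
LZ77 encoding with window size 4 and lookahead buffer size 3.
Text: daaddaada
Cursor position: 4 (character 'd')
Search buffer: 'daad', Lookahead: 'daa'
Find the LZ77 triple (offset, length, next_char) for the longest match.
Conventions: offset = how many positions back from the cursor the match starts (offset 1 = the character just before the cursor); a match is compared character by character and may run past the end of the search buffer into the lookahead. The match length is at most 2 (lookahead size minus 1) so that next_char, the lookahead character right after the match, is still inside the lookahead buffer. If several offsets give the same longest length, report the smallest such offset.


Try each offset into the search buffer:
  offset=1 (pos 3, char 'd'): match length 1
  offset=2 (pos 2, char 'a'): match length 0
  offset=3 (pos 1, char 'a'): match length 0
  offset=4 (pos 0, char 'd'): match length 2
Longest match has length 2 at offset 4.
next_char = character at position 4 + 2 = 6 -> 'a'

Best match: offset=4, length=2 (matching 'da' starting at position 0)
LZ77 triple: (4, 2, 'a')


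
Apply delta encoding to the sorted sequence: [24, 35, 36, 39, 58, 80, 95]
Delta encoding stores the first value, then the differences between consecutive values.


First value: 24
Deltas:
  35 - 24 = 11
  36 - 35 = 1
  39 - 36 = 3
  58 - 39 = 19
  80 - 58 = 22
  95 - 80 = 15


Delta encoded: [24, 11, 1, 3, 19, 22, 15]


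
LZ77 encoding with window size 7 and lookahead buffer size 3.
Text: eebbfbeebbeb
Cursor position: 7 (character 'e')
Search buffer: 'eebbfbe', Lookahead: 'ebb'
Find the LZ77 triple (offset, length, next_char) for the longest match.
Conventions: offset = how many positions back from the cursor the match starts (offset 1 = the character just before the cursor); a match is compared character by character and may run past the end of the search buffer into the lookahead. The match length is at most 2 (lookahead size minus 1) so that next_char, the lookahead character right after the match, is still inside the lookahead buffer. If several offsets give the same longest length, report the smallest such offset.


Try each offset into the search buffer:
  offset=1 (pos 6, char 'e'): match length 1
  offset=2 (pos 5, char 'b'): match length 0
  offset=3 (pos 4, char 'f'): match length 0
  offset=4 (pos 3, char 'b'): match length 0
  offset=5 (pos 2, char 'b'): match length 0
  offset=6 (pos 1, char 'e'): match length 2
  offset=7 (pos 0, char 'e'): match length 1
Longest match has length 2 at offset 6.
next_char = character at position 7 + 2 = 9 -> 'b'

Best match: offset=6, length=2 (matching 'eb' starting at position 1)
LZ77 triple: (6, 2, 'b')


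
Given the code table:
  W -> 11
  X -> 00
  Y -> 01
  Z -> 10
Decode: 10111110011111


Decoding:
10 -> Z
11 -> W
11 -> W
10 -> Z
01 -> Y
11 -> W
11 -> W


Result: ZWWZYWW


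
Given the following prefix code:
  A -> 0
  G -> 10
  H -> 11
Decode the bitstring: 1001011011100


Decoding step by step:
Bits 10 -> G
Bits 0 -> A
Bits 10 -> G
Bits 11 -> H
Bits 0 -> A
Bits 11 -> H
Bits 10 -> G
Bits 0 -> A


Decoded message: GAGHAHGA


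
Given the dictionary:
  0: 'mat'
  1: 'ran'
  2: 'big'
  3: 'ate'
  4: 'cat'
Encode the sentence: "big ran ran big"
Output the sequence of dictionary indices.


Look up each word in the dictionary:
  'big' -> 2
  'ran' -> 1
  'ran' -> 1
  'big' -> 2

Encoded: [2, 1, 1, 2]


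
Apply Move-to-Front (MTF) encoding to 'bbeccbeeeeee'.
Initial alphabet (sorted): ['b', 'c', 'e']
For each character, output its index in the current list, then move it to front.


MTF encoding:
'b': index 0 in ['b', 'c', 'e'] -> ['b', 'c', 'e']
'b': index 0 in ['b', 'c', 'e'] -> ['b', 'c', 'e']
'e': index 2 in ['b', 'c', 'e'] -> ['e', 'b', 'c']
'c': index 2 in ['e', 'b', 'c'] -> ['c', 'e', 'b']
'c': index 0 in ['c', 'e', 'b'] -> ['c', 'e', 'b']
'b': index 2 in ['c', 'e', 'b'] -> ['b', 'c', 'e']
'e': index 2 in ['b', 'c', 'e'] -> ['e', 'b', 'c']
'e': index 0 in ['e', 'b', 'c'] -> ['e', 'b', 'c']
'e': index 0 in ['e', 'b', 'c'] -> ['e', 'b', 'c']
'e': index 0 in ['e', 'b', 'c'] -> ['e', 'b', 'c']
'e': index 0 in ['e', 'b', 'c'] -> ['e', 'b', 'c']
'e': index 0 in ['e', 'b', 'c'] -> ['e', 'b', 'c']


Output: [0, 0, 2, 2, 0, 2, 2, 0, 0, 0, 0, 0]


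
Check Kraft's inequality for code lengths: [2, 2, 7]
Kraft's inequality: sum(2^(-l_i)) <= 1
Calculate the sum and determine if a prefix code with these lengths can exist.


Sum = 2^(-2) + 2^(-2) + 2^(-7)
    = 0.25 + 0.25 + 0.0078125
    = 65/128 = 0.5078125
Since 0.5078125 <= 1, Kraft's inequality IS satisfied.
A prefix code with these lengths CAN exist.

Kraft sum = 0.5078125. Satisfied.


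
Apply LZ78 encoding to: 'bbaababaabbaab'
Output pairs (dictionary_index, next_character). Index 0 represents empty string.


LZ78 encoding steps:
Dictionary: {0: ''}
Step 1: w='' (idx 0), next='b' -> output (0, 'b'), add 'b' as idx 1
Step 2: w='b' (idx 1), next='a' -> output (1, 'a'), add 'ba' as idx 2
Step 3: w='' (idx 0), next='a' -> output (0, 'a'), add 'a' as idx 3
Step 4: w='ba' (idx 2), next='b' -> output (2, 'b'), add 'bab' as idx 4
Step 5: w='a' (idx 3), next='a' -> output (3, 'a'), add 'aa' as idx 5
Step 6: w='b' (idx 1), next='b' -> output (1, 'b'), add 'bb' as idx 6
Step 7: w='aa' (idx 5), next='b' -> output (5, 'b'), add 'aab' as idx 7


Encoded: [(0, 'b'), (1, 'a'), (0, 'a'), (2, 'b'), (3, 'a'), (1, 'b'), (5, 'b')]


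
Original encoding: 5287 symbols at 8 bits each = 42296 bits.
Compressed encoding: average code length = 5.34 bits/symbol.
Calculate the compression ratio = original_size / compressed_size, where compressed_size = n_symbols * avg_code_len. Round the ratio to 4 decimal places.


original_size = n_symbols * orig_bits = 5287 * 8 = 42296 bits
compressed_size = n_symbols * avg_code_len = 5287 * 5.34 = 28232.58 bits
ratio = original_size / compressed_size = 42296 / 28232.58 = 1.4981

Compression ratio = 1.4981


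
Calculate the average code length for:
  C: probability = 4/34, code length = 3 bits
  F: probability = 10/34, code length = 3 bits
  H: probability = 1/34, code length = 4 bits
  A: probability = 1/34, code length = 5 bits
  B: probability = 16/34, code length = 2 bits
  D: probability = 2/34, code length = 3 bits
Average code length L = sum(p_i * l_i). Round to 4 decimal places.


Weighted contributions p_i * l_i:
  C: (4/34) * 3 = 12/34
  F: (10/34) * 3 = 30/34
  H: (1/34) * 4 = 4/34
  A: (1/34) * 5 = 5/34
  B: (16/34) * 2 = 32/34
  D: (2/34) * 3 = 6/34
Sum = (12 + 30 + 4 + 5 + 32 + 6)/34 = 89/34

L = 89/34 = 2.6176 bits/symbol


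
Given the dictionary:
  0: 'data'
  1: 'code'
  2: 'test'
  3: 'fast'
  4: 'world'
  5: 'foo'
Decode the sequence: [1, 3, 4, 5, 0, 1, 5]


Look up each index in the dictionary:
  1 -> 'code'
  3 -> 'fast'
  4 -> 'world'
  5 -> 'foo'
  0 -> 'data'
  1 -> 'code'
  5 -> 'foo'

Decoded: "code fast world foo data code foo"


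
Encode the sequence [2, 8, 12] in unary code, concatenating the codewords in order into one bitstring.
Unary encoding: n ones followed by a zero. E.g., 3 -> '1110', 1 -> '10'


Encode each number as n ones followed by a terminating 0:
  2 -> 110 (3 bits)
  8 -> 111111110 (9 bits)
  12 -> 1111111111110 (13 bits)
Total length = 3 + 9 + 13 = 25 bits.

Unary([2, 8, 12]) = 1101111111101111111111110 (25 bits)


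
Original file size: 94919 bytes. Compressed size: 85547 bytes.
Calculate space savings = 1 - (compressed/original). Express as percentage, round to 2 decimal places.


ratio = compressed/original = 85547/94919 = 0.901263
savings = 1 - ratio = 1 - 0.901263 = 0.098737
as a percentage: 0.098737 * 100 = 9.87%

Space savings = 1 - 85547/94919 = 9.87%


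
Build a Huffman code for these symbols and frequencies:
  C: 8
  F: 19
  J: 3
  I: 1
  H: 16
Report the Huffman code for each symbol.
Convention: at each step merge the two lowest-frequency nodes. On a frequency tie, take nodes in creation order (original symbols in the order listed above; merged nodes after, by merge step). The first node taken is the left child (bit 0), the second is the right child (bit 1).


Huffman tree construction:
Step 1: Merge I(1) + J(3) = 4
Step 2: Merge (I+J)(4) + C(8) = 12
Step 3: Merge ((I+J)+C)(12) + H(16) = 28
Step 4: Merge F(19) + (((I+J)+C)+H)(28) = 47
Read each symbol's code off the tree from the root (left child = 0, right child = 1).

Codes:
  C: 101 (length 3)
  F: 0 (length 1)
  J: 1001 (length 4)
  I: 1000 (length 4)
  H: 11 (length 2)
Average code length: 91/47 = 1.9362 bits/symbol


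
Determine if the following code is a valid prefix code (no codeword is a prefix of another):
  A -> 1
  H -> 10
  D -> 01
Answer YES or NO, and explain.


Checking each pair (does one codeword prefix another?):
  A='1' vs H='10': prefix -- VIOLATION

NO -- this is NOT a valid prefix code. A (1) is a prefix of H (10).


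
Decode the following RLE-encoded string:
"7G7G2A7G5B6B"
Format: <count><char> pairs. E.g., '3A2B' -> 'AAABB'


Expanding each <count><char> pair:
  7G -> 'GGGGGGG'
  7G -> 'GGGGGGG'
  2A -> 'AA'
  7G -> 'GGGGGGG'
  5B -> 'BBBBB'
  6B -> 'BBBBBB'

Decoded = GGGGGGGGGGGGGGAAGGGGGGGBBBBBBBBBBB


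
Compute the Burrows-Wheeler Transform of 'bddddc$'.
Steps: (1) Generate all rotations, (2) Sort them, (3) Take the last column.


Rotations (sorted):
  0: $bddddc -> last char: c
  1: bddddc$ -> last char: $
  2: c$bdddd -> last char: d
  3: dc$bddd -> last char: d
  4: ddc$bdd -> last char: d
  5: dddc$bd -> last char: d
  6: ddddc$b -> last char: b


BWT = c$ddddb


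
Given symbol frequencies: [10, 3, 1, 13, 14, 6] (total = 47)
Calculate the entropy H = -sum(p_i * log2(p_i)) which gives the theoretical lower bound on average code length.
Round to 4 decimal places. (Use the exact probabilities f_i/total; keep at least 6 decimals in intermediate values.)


Per-symbol terms -p_i * log2(p_i) with p_i = f_i/47:
  p = 10/47 = 0.212766: log2(p) = -2.232661, -p*log2(p) = 0.475034
  p = 3/47 = 0.063830: log2(p) = -3.969626, -p*log2(p) = 0.253380
  p = 1/47 = 0.021277: log2(p) = -5.554589, -p*log2(p) = 0.118183
  p = 13/47 = 0.276596: log2(p) = -1.854149, -p*log2(p) = 0.512850
  p = 14/47 = 0.297872: log2(p) = -1.747234, -p*log2(p) = 0.520453
  p = 6/47 = 0.127660: log2(p) = -2.969626, -p*log2(p) = 0.379101
H = 0.475034 + 0.253380 + 0.118183 + 0.512850 + 0.520453 + 0.379101 = 2.259001

H = 2.259 bits/symbol


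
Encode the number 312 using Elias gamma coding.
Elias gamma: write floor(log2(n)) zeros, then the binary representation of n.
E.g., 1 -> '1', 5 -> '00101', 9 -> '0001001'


num_bits = floor(log2(312)) + 1 = 9
leading_zeros = num_bits - 1 = 8
binary(312) = 100111000

Elias gamma(312) = '00000000' + '100111000' = 00000000100111000 (17 bits)


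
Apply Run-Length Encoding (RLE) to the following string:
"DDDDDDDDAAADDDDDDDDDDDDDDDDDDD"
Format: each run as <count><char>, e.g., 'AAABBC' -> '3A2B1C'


Scanning runs left to right:
  i=0: run of 'D' x 8 -> '8D'
  i=8: run of 'A' x 3 -> '3A'
  i=11: run of 'D' x 19 -> '19D'

RLE = 8D3A19D


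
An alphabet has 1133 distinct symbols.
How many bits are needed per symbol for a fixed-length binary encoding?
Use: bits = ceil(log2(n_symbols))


log2(1133) = 10.1459
Bracket: 2^10 = 1024 < 1133 <= 2^11 = 2048
So ceil(log2(1133)) = 11

bits = ceil(log2(1133)) = ceil(10.1459) = 11 bits


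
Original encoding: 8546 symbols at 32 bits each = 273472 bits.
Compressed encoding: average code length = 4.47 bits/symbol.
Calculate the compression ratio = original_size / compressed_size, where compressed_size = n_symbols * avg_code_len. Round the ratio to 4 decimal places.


original_size = n_symbols * orig_bits = 8546 * 32 = 273472 bits
compressed_size = n_symbols * avg_code_len = 8546 * 4.47 = 38200.62 bits
ratio = original_size / compressed_size = 273472 / 38200.62 = 7.1588

Compression ratio = 7.1588


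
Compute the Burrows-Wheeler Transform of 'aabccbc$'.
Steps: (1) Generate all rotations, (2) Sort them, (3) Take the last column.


Rotations (sorted):
  0: $aabccbc -> last char: c
  1: aabccbc$ -> last char: $
  2: abccbc$a -> last char: a
  3: bc$aabcc -> last char: c
  4: bccbc$aa -> last char: a
  5: c$aabccb -> last char: b
  6: cbc$aabc -> last char: c
  7: ccbc$aab -> last char: b


BWT = c$acabcb


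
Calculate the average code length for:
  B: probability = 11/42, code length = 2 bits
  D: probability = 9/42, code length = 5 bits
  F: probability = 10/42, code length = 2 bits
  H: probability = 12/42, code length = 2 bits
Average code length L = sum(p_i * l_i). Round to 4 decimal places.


Weighted contributions p_i * l_i:
  B: (11/42) * 2 = 22/42
  D: (9/42) * 5 = 45/42
  F: (10/42) * 2 = 20/42
  H: (12/42) * 2 = 24/42
Sum = (22 + 45 + 20 + 24)/42 = 111/42

L = 111/42 = 2.6429 bits/symbol


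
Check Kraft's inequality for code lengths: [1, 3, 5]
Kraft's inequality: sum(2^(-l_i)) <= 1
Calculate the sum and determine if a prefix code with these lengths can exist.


Sum = 2^(-1) + 2^(-3) + 2^(-5)
    = 0.5 + 0.125 + 0.03125
    = 21/32 = 0.65625
Since 0.65625 <= 1, Kraft's inequality IS satisfied.
A prefix code with these lengths CAN exist.

Kraft sum = 0.65625. Satisfied.


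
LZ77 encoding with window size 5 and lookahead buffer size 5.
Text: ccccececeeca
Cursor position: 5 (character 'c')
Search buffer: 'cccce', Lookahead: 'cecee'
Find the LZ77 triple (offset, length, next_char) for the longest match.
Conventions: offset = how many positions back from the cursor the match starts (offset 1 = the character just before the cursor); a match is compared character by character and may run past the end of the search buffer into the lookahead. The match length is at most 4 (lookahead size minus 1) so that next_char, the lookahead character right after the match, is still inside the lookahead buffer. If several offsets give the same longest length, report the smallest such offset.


Try each offset into the search buffer:
  offset=1 (pos 4, char 'e'): match length 0
  offset=2 (pos 3, char 'c'): match length 4
  offset=3 (pos 2, char 'c'): match length 1
  offset=4 (pos 1, char 'c'): match length 1
  offset=5 (pos 0, char 'c'): match length 1
Longest match has length 4 at offset 2.
next_char = character at position 5 + 4 = 9 -> 'e'

Best match: offset=2, length=4 (matching 'cece' starting at position 3)
LZ77 triple: (2, 4, 'e')


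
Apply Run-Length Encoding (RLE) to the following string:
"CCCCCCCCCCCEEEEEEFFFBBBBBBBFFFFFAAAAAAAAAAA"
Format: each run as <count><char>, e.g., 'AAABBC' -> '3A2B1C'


Scanning runs left to right:
  i=0: run of 'C' x 11 -> '11C'
  i=11: run of 'E' x 6 -> '6E'
  i=17: run of 'F' x 3 -> '3F'
  i=20: run of 'B' x 7 -> '7B'
  i=27: run of 'F' x 5 -> '5F'
  i=32: run of 'A' x 11 -> '11A'

RLE = 11C6E3F7B5F11A


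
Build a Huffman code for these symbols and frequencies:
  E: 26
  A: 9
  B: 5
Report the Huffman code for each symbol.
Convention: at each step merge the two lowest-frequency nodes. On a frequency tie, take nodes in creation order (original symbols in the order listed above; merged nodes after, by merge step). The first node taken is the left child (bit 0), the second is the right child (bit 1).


Huffman tree construction:
Step 1: Merge B(5) + A(9) = 14
Step 2: Merge (B+A)(14) + E(26) = 40
Read each symbol's code off the tree from the root (left child = 0, right child = 1).

Codes:
  E: 1 (length 1)
  A: 01 (length 2)
  B: 00 (length 2)
Average code length: 54/40 = 1.3500 bits/symbol


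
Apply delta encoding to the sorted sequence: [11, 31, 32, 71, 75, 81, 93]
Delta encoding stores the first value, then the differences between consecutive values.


First value: 11
Deltas:
  31 - 11 = 20
  32 - 31 = 1
  71 - 32 = 39
  75 - 71 = 4
  81 - 75 = 6
  93 - 81 = 12


Delta encoded: [11, 20, 1, 39, 4, 6, 12]
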